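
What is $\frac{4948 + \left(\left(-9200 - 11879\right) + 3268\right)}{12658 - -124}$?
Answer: $- \frac{12863}{12782} \approx -1.0063$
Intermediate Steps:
$\frac{4948 + \left(\left(-9200 - 11879\right) + 3268\right)}{12658 - -124} = \frac{4948 + \left(-21079 + 3268\right)}{12658 + 124} = \frac{4948 - 17811}{12782} = \left(-12863\right) \frac{1}{12782} = - \frac{12863}{12782}$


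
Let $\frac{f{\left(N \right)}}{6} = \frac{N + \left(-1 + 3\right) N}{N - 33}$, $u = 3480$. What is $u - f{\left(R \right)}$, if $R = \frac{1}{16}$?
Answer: $\frac{1833978}{527} \approx 3480.0$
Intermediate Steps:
$R = \frac{1}{16} \approx 0.0625$
$f{\left(N \right)} = \frac{18 N}{-33 + N}$ ($f{\left(N \right)} = 6 \frac{N + \left(-1 + 3\right) N}{N - 33} = 6 \frac{N + 2 N}{-33 + N} = 6 \frac{3 N}{-33 + N} = \frac{18 N}{-33 + N}$)
$u - f{\left(R \right)} = 3480 - 18 \cdot \frac{1}{16} \frac{1}{-33 + \frac{1}{16}} = 3480 - 18 \cdot \frac{1}{16} \frac{1}{- \frac{527}{16}} = 3480 - 18 \cdot \frac{1}{16} \left(- \frac{16}{527}\right) = 3480 - - \frac{18}{527} = 3480 + \frac{18}{527} = \frac{1833978}{527}$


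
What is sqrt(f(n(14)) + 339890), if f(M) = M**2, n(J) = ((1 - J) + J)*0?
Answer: sqrt(339890) ≈ 583.00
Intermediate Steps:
n(J) = 0 (n(J) = 1*0 = 0)
sqrt(f(n(14)) + 339890) = sqrt(0**2 + 339890) = sqrt(0 + 339890) = sqrt(339890)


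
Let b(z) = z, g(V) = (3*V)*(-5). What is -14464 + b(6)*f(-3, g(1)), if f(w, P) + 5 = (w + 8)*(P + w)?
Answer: -15034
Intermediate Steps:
g(V) = -15*V
f(w, P) = -5 + (8 + w)*(P + w) (f(w, P) = -5 + (w + 8)*(P + w) = -5 + (8 + w)*(P + w))
-14464 + b(6)*f(-3, g(1)) = -14464 + 6*(-5 + (-3)**2 + 8*(-15*1) + 8*(-3) - 15*1*(-3)) = -14464 + 6*(-5 + 9 + 8*(-15) - 24 - 15*(-3)) = -14464 + 6*(-5 + 9 - 120 - 24 + 45) = -14464 + 6*(-95) = -14464 - 570 = -15034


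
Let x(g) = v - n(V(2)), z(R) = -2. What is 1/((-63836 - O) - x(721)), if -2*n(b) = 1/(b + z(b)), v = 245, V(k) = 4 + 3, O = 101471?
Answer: -10/1655521 ≈ -6.0404e-6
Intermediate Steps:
V(k) = 7
n(b) = -1/(2*(-2 + b)) (n(b) = -1/(2*(b - 2)) = -1/(2*(-2 + b)))
x(g) = 2451/10 (x(g) = 245 - (-1)/(-4 + 2*7) = 245 - (-1)/(-4 + 14) = 245 - (-1)/10 = 245 - 1*(-⅒) = 245 + ⅒ = 2451/10)
1/((-63836 - O) - x(721)) = 1/((-63836 - 1*101471) - 1*2451/10) = 1/((-63836 - 101471) - 2451/10) = 1/(-165307 - 2451/10) = 1/(-1655521/10) = -10/1655521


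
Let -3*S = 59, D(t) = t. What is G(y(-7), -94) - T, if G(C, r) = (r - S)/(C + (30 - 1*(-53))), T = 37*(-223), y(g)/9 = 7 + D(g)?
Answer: 2054276/249 ≈ 8250.1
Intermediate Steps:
S = -59/3 (S = -⅓*59 = -59/3 ≈ -19.667)
y(g) = 63 + 9*g (y(g) = 9*(7 + g) = 63 + 9*g)
T = -8251
G(C, r) = (59/3 + r)/(83 + C) (G(C, r) = (r - 1*(-59/3))/(C + (30 - 1*(-53))) = (r + 59/3)/(C + (30 + 53)) = (59/3 + r)/(C + 83) = (59/3 + r)/(83 + C))
G(y(-7), -94) - T = (59/3 - 94)/(83 + (63 + 9*(-7))) - 1*(-8251) = -223/3/(83 + (63 - 63)) + 8251 = -223/3/(83 + 0) + 8251 = -223/3/83 + 8251 = (1/83)*(-223/3) + 8251 = -223/249 + 8251 = 2054276/249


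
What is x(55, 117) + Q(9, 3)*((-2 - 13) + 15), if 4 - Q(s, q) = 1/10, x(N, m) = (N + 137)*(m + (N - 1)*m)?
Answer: 1235520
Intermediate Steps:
x(N, m) = (137 + N)*(m + m*(-1 + N)) (x(N, m) = (137 + N)*(m + (-1 + N)*m) = (137 + N)*(m + m*(-1 + N)))
Q(s, q) = 39/10 (Q(s, q) = 4 - 1/10 = 39/10)
x(55, 117) + Q(9, 3)*((-2 - 13) + 15) = 55*117*(137 + 55) + 39*((-2 - 13) + 15)/10 = 55*117*192 + 39*(-15 + 15)/10 = 1235520 + (39/10)*0 = 1235520 + 0 = 1235520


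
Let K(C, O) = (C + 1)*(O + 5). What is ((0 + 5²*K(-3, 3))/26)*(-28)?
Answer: 5600/13 ≈ 430.77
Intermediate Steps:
K(C, O) = (1 + C)*(5 + O)
((0 + 5²*K(-3, 3))/26)*(-28) = ((0 + 5²*(5 + 3 + 5*(-3) - 3*3))/26)*(-28) = ((0 + 25*(5 + 3 - 15 - 9))/26)*(-28) = ((0 + 25*(-16))/26)*(-28) = ((0 - 400)/26)*(-28) = ((1/26)*(-400))*(-28) = -200/13*(-28) = 5600/13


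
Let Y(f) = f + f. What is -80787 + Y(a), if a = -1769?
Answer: -84325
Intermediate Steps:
Y(f) = 2*f
-80787 + Y(a) = -80787 + 2*(-1769) = -80787 - 3538 = -84325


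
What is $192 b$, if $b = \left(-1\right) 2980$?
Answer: $-572160$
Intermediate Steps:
$b = -2980$
$192 b = 192 \left(-2980\right) = -572160$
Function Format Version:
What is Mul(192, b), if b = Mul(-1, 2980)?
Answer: -572160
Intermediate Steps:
b = -2980
Mul(192, b) = Mul(192, -2980) = -572160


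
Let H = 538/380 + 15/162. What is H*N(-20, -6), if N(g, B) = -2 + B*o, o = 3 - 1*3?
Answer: -7738/2565 ≈ -3.0168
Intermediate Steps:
o = 0 (o = 3 - 3 = 0)
N(g, B) = -2 (N(g, B) = -2 + B*0 = -2 + 0 = -2)
H = 3869/2565 (H = 538*(1/380) + 15*(1/162) = 269/190 + 5/54 = 3869/2565 ≈ 1.5084)
H*N(-20, -6) = (3869/2565)*(-2) = -7738/2565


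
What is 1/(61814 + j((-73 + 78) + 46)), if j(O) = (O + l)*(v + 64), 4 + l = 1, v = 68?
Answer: 1/68150 ≈ 1.4674e-5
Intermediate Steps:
l = -3 (l = -4 + 1 = -3)
j(O) = -396 + 132*O (j(O) = (O - 3)*(68 + 64) = (-3 + O)*132 = -396 + 132*O)
1/(61814 + j((-73 + 78) + 46)) = 1/(61814 + (-396 + 132*((-73 + 78) + 46))) = 1/(61814 + (-396 + 132*(5 + 46))) = 1/(61814 + (-396 + 132*51)) = 1/(61814 + (-396 + 6732)) = 1/(61814 + 6336) = 1/68150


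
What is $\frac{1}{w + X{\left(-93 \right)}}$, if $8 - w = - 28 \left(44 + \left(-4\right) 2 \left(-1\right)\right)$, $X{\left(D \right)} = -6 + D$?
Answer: $\frac{1}{1365} \approx 0.0007326$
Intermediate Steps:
$w = 1464$ ($w = 8 - - 28 \left(44 + \left(-4\right) 2 \left(-1\right)\right) = 8 - - 28 \left(44 - -8\right) = 8 - - 28 \left(44 + 8\right) = 8 - \left(-28\right) 52 = 8 - -1456 = 8 + 1456 = 1464$)
$\frac{1}{w + X{\left(-93 \right)}} = \frac{1}{1464 - 99} = \frac{1}{1365}$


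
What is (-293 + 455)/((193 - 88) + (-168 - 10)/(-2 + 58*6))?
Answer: 14013/9038 ≈ 1.5505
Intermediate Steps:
(-293 + 455)/((193 - 88) + (-168 - 10)/(-2 + 58*6)) = 162/(105 - 178/(-2 + 348)) = 162/(105 - 178/346) = 162/(105 - 178*1/346) = 162/(105 - 89/173) = 162/(18076/173) = 162*(173/18076) = 14013/9038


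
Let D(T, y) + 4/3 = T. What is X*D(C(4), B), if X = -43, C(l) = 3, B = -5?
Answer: -215/3 ≈ -71.667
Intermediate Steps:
D(T, y) = -4/3 + T
X*D(C(4), B) = -43*(-4/3 + 3) = -43*5/3 = -215/3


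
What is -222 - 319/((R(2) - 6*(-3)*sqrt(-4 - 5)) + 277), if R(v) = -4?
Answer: -5759959/25815 + 1914*I/8605 ≈ -223.12 + 0.22243*I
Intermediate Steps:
-222 - 319/((R(2) - 6*(-3)*sqrt(-4 - 5)) + 277) = -222 - 319/((-4 - 6*(-3)*sqrt(-4 - 5)) + 277) = -222 - 319/((-4 - (-18)*sqrt(-9)) + 277) = -222 - 319/((-4 - (-18)*3*I) + 277) = -222 - 319/((-4 - (-54)*I) + 277) = -222 - 319/((-4 + 54*I) + 277) = -222 - 319/(273 + 54*I) = -222 + ((273 - 54*I)/77445)*(-319) = -222 - 319*(273 - 54*I)/77445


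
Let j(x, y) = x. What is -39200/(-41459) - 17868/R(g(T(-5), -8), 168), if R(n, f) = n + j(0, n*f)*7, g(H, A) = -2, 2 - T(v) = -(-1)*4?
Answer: 370433906/41459 ≈ 8934.9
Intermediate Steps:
T(v) = -2 (T(v) = 2 - (-1)*(-1*4) = 2 - (-1)*(-4) = 2 - 1*4 = 2 - 4 = -2)
R(n, f) = n (R(n, f) = n + 0*7 = n + 0 = n)
-39200/(-41459) - 17868/R(g(T(-5), -8), 168) = -39200/(-41459) - 17868/(-2) = -39200*(-1/41459) - 17868*(-½) = 39200/41459 + 8934 = 370433906/41459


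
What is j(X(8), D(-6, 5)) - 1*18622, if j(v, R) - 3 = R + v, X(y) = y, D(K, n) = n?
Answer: -18606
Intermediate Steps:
j(v, R) = 3 + R + v (j(v, R) = 3 + (R + v) = 3 + R + v)
j(X(8), D(-6, 5)) - 1*18622 = (3 + 5 + 8) - 1*18622 = 16 - 18622 = -18606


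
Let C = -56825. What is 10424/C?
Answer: -10424/56825 ≈ -0.18344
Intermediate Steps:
10424/C = 10424/(-56825) = 10424*(-1/56825) = -10424/56825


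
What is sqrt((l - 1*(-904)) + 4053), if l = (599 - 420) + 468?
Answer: 2*sqrt(1401) ≈ 74.860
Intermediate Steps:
l = 647 (l = 179 + 468 = 647)
sqrt((l - 1*(-904)) + 4053) = sqrt((647 - 1*(-904)) + 4053) = sqrt((647 + 904) + 4053) = sqrt(1551 + 4053) = sqrt(5604) = 2*sqrt(1401)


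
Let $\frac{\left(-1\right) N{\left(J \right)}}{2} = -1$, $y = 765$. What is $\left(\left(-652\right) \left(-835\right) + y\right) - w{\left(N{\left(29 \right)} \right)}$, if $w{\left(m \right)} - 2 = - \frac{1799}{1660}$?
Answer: $\frac{905005579}{1660} \approx 5.4518 \cdot 10^{5}$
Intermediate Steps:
$N{\left(J \right)} = 2$ ($N{\left(J \right)} = \left(-2\right) \left(-1\right) = 2$)
$w{\left(m \right)} = \frac{1521}{1660}$ ($w{\left(m \right)} = 2 - \frac{1799}{1660} = \frac{1521}{1660}$)
$\left(\left(-652\right) \left(-835\right) + y\right) - w{\left(N{\left(29 \right)} \right)} = \left(\left(-652\right) \left(-835\right) + 765\right) - \frac{1521}{1660} = \left(544420 + 765\right) - \frac{1521}{1660} = 545185 - \frac{1521}{1660} = \frac{905005579}{1660}$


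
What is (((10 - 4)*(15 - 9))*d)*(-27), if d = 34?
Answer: -33048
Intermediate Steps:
(((10 - 4)*(15 - 9))*d)*(-27) = (((10 - 4)*(15 - 9))*34)*(-27) = ((6*6)*34)*(-27) = (36*34)*(-27) = 1224*(-27) = -33048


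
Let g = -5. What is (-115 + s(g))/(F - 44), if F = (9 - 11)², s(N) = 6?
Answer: 109/40 ≈ 2.7250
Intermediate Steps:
F = 4 (F = (-2)² = 4)
(-115 + s(g))/(F - 44) = (-115 + 6)/(4 - 44) = -109/(-40) = -109*(-1/40) = 109/40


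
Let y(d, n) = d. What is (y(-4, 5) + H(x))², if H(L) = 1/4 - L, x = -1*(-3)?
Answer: 729/16 ≈ 45.563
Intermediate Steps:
x = 3
H(L) = ¼ - L
(y(-4, 5) + H(x))² = (-4 + (¼ - 1*3))² = (-4 + (¼ - 3))² = (-4 - 11/4)² = (-27/4)² = 729/16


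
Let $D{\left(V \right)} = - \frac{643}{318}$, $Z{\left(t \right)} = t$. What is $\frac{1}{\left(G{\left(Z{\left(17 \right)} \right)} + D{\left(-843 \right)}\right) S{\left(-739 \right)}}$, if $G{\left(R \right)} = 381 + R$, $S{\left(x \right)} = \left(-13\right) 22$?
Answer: $- \frac{159}{18006703} \approx -8.83 \cdot 10^{-6}$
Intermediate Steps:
$S{\left(x \right)} = -286$
$D{\left(V \right)} = - \frac{643}{318}$ ($D{\left(V \right)} = \left(-643\right) \frac{1}{318} = - \frac{643}{318}$)
$\frac{1}{\left(G{\left(Z{\left(17 \right)} \right)} + D{\left(-843 \right)}\right) S{\left(-739 \right)}} = \frac{1}{\left(\left(381 + 17\right) - \frac{643}{318}\right) \left(-286\right)} = \frac{1}{398 - \frac{643}{318}} \left(- \frac{1}{286}\right) = \frac{1}{\frac{125921}{318}} \left(- \frac{1}{286}\right) = \frac{318}{125921} \left(- \frac{1}{286}\right) = - \frac{159}{18006703}$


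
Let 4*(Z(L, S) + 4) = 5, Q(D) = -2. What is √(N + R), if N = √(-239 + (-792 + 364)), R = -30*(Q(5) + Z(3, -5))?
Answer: √(570 + 4*I*√667)/2 ≈ 11.986 + 1.0774*I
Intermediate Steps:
Z(L, S) = -11/4 (Z(L, S) = -4 + (¼)*5 = -4 + 5/4 = -11/4)
R = 285/2 (R = -30*(-2 - 11/4) = -30*(-19/4) = 285/2 ≈ 142.50)
N = I*√667 (N = √(-239 - 428) = √(-667) = I*√667 ≈ 25.826*I)
√(N + R) = √(I*√667 + 285/2) = √(285/2 + I*√667)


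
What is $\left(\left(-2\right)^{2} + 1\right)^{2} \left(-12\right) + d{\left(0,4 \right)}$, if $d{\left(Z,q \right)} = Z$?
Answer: $-300$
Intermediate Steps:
$\left(\left(-2\right)^{2} + 1\right)^{2} \left(-12\right) + d{\left(0,4 \right)} = \left(\left(-2\right)^{2} + 1\right)^{2} \left(-12\right) + 0 = \left(4 + 1\right)^{2} \left(-12\right) + 0 = 5^{2} \left(-12\right) + 0 = 25 \left(-12\right) + 0 = -300 + 0 = -300$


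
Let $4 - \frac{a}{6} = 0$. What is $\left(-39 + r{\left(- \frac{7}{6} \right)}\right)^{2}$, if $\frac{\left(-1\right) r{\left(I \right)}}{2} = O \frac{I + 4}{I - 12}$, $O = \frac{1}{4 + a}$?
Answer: $\frac{1859075689}{1223236} \approx 1519.8$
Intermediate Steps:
$a = 24$ ($a = 24 - 0 = 24 + 0 = 24$)
$O = \frac{1}{28}$ ($O = \frac{1}{4 + 24} = \frac{1}{28} \approx 0.035714$)
$r{\left(I \right)} = - \frac{4 + I}{14 \left(-12 + I\right)}$ ($r{\left(I \right)} = - 2 \frac{\left(I + 4\right) \frac{1}{I - 12}}{28} = - 2 \frac{\left(4 + I\right) \frac{1}{I - 12}}{28} = - 2 \frac{\left(4 + I\right) \frac{1}{-12 + I}}{28} = - 2 \frac{\frac{1}{-12 + I} \left(4 + I\right)}{28} = - 2 \frac{4 + I}{28 \left(-12 + I\right)} = - \frac{4 + I}{14 \left(-12 + I\right)}$)
$\left(-39 + r{\left(- \frac{7}{6} \right)}\right)^{2} = \left(-39 + \frac{-4 - - \frac{7}{6}}{14 \left(-12 - \frac{7}{6}\right)}\right)^{2} = \left(-39 + \frac{-4 + \frac{7}{6}}{14 \left(- \frac{79}{6}\right)}\right)^{2} = \left(-39 + \frac{1}{14} \left(- \frac{6}{79}\right) \left(- \frac{17}{6}\right)\right)^{2} = \left(-39 + \frac{17}{1106}\right)^{2} = \left(- \frac{43117}{1106}\right)^{2} = \frac{1859075689}{1223236}$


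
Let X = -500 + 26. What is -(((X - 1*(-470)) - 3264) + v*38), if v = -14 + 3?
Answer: 3686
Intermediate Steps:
X = -474
v = -11
-(((X - 1*(-470)) - 3264) + v*38) = -(((-474 - 1*(-470)) - 3264) - 11*38) = -(((-474 + 470) - 3264) - 418) = -((-4 - 3264) - 418) = -(-3268 - 418) = -1*(-3686) = 3686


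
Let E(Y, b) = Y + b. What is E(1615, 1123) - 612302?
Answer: -609564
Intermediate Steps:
E(1615, 1123) - 612302 = (1615 + 1123) - 612302 = 2738 - 612302 = -609564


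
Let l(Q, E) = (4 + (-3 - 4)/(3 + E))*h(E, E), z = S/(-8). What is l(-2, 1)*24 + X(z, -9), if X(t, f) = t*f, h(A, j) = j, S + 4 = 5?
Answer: 441/8 ≈ 55.125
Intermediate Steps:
S = 1 (S = -4 + 5 = 1)
z = -⅛ (z = 1/(-8) = 1*(-⅛) = -⅛ ≈ -0.12500)
l(Q, E) = E*(4 - 7/(3 + E)) (l(Q, E) = (4 + (-3 - 4)/(3 + E))*E = (4 - 7/(3 + E))*E = E*(4 - 7/(3 + E)))
X(t, f) = f*t
l(-2, 1)*24 + X(z, -9) = (1*(5 + 4*1)/(3 + 1))*24 - 9*(-⅛) = (1*(5 + 4)/4)*24 + 9/8 = (1*(¼)*9)*24 + 9/8 = (9/4)*24 + 9/8 = 54 + 9/8 = 441/8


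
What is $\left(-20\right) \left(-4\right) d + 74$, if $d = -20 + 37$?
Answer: $1434$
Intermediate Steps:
$d = 17$
$\left(-20\right) \left(-4\right) d + 74 = \left(-20\right) \left(-4\right) 17 + 74 = 80 \cdot 17 + 74 = 1360 + 74 = 1434$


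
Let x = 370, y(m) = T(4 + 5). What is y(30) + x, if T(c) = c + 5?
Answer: 384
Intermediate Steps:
T(c) = 5 + c
y(m) = 14 (y(m) = 5 + (4 + 5) = 5 + 9 = 14)
y(30) + x = 14 + 370 = 384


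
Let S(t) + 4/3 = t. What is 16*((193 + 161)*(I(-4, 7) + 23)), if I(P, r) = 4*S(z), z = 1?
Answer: 122720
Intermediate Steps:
S(t) = -4/3 + t
I(P, r) = -4/3 (I(P, r) = 4*(-4/3 + 1) = 4*(-⅓) = -4/3)
16*((193 + 161)*(I(-4, 7) + 23)) = 16*((193 + 161)*(-4/3 + 23)) = 16*(354*(65/3)) = 16*7670 = 122720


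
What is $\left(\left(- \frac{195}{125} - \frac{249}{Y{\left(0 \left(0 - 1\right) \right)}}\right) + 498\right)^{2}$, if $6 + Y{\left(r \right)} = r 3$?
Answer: $\frac{723448609}{2500} \approx 2.8938 \cdot 10^{5}$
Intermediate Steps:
$Y{\left(r \right)} = -6 + 3 r$ ($Y{\left(r \right)} = -6 + r 3 = -6 + 3 r$)
$\left(\left(- \frac{195}{125} - \frac{249}{Y{\left(0 \left(0 - 1\right) \right)}}\right) + 498\right)^{2} = \left(\left(- \frac{195}{125} - \frac{249}{-6 + 3 \cdot 0 \left(0 - 1\right)}\right) + 498\right)^{2} = \left(\left(\left(-195\right) \frac{1}{125} - \frac{249}{-6 + 3 \cdot 0 \left(-1\right)}\right) + 498\right)^{2} = \left(\left(- \frac{39}{25} - \frac{249}{-6 + 3 \cdot 0}\right) + 498\right)^{2} = \left(\left(- \frac{39}{25} - \frac{249}{-6 + 0}\right) + 498\right)^{2} = \left(\left(- \frac{39}{25} - \frac{249}{-6}\right) + 498\right)^{2} = \left(\left(- \frac{39}{25} - - \frac{83}{2}\right) + 498\right)^{2} = \left(\left(- \frac{39}{25} + \frac{83}{2}\right) + 498\right)^{2} = \left(\frac{1997}{50} + 498\right)^{2} = \left(\frac{26897}{50}\right)^{2} = \frac{723448609}{2500}$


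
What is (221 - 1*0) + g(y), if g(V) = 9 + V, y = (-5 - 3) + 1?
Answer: 223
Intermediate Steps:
y = -7 (y = -8 + 1 = -7)
(221 - 1*0) + g(y) = (221 - 1*0) + (9 - 7) = (221 + 0) + 2 = 221 + 2 = 223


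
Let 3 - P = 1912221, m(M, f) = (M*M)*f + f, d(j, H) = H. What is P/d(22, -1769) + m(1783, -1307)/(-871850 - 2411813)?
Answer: 13629399439004/5808799847 ≈ 2346.3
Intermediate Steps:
m(M, f) = f + f*M² (m(M, f) = M²*f + f = f*M² + f = f + f*M²)
P = -1912218 (P = 3 - 1*1912221 = 3 - 1912221 = -1912218)
P/d(22, -1769) + m(1783, -1307)/(-871850 - 2411813) = -1912218/(-1769) + (-1307*(1 + 1783²))/(-871850 - 2411813) = -1912218*(-1/1769) - 1307*(1 + 3179089)/(-3283663) = 1912218/1769 - 1307*3179090*(-1/3283663) = 1912218/1769 - 4155070630*(-1/3283663) = 1912218/1769 + 4155070630/3283663 = 13629399439004/5808799847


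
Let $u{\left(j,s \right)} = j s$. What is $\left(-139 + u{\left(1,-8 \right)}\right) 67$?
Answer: $-9849$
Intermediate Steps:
$\left(-139 + u{\left(1,-8 \right)}\right) 67 = \left(-139 + 1 \left(-8\right)\right) 67 = \left(-139 - 8\right) 67 = \left(-147\right) 67 = -9849$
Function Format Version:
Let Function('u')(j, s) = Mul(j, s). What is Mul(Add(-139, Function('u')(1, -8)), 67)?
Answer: -9849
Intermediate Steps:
Mul(Add(-139, Function('u')(1, -8)), 67) = Mul(Add(-139, Mul(1, -8)), 67) = Mul(Add(-139, -8), 67) = Mul(-147, 67) = -9849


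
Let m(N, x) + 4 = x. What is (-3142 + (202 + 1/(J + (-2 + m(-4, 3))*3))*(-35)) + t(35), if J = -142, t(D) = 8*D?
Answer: -1499697/151 ≈ -9931.8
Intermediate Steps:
m(N, x) = -4 + x
(-3142 + (202 + 1/(J + (-2 + m(-4, 3))*3))*(-35)) + t(35) = (-3142 + (202 + 1/(-142 + (-2 + (-4 + 3))*3))*(-35)) + 8*35 = (-3142 + (202 + 1/(-142 + (-2 - 1)*3))*(-35)) + 280 = (-3142 + (202 + 1/(-142 - 3*3))*(-35)) + 280 = (-3142 + (202 + 1/(-142 - 9))*(-35)) + 280 = (-3142 + (202 + 1/(-151))*(-35)) + 280 = (-3142 + (202 - 1/151)*(-35)) + 280 = (-3142 + (30501/151)*(-35)) + 280 = (-3142 - 1067535/151) + 280 = -1541977/151 + 280 = -1499697/151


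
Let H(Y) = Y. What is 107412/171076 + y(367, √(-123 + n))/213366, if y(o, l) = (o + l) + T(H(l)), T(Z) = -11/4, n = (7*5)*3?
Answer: 22980383225/36501801816 + I*√2/71122 ≈ 0.62957 + 1.9884e-5*I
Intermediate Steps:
n = 105 (n = 35*3 = 105)
T(Z) = -11/4 (T(Z) = -11*¼ = -11/4)
y(o, l) = -11/4 + l + o (y(o, l) = (o + l) - 11/4 = (l + o) - 11/4 = -11/4 + l + o)
107412/171076 + y(367, √(-123 + n))/213366 = 107412/171076 + (-11/4 + √(-123 + 105) + 367)/213366 = 107412*(1/171076) + (-11/4 + √(-18) + 367)*(1/213366) = 26853/42769 + (-11/4 + 3*I*√2 + 367)*(1/213366) = 26853/42769 + (1457/4 + 3*I*√2)*(1/213366) = 26853/42769 + (1457/853464 + I*√2/71122) = 22980383225/36501801816 + I*√2/71122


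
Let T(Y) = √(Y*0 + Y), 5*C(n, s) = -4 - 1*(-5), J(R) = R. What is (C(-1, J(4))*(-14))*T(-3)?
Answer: -14*I*√3/5 ≈ -4.8497*I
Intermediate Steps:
C(n, s) = ⅕ (C(n, s) = (-4 - 1*(-5))/5 = (-4 + 5)/5 = (⅕)*1 = ⅕)
T(Y) = √Y (T(Y) = √(0 + Y) = √Y)
(C(-1, J(4))*(-14))*T(-3) = ((⅕)*(-14))*√(-3) = -14*I*√3/5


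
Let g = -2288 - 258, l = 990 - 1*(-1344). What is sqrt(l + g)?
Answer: 2*I*sqrt(53) ≈ 14.56*I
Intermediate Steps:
l = 2334 (l = 990 + 1344 = 2334)
g = -2546
sqrt(l + g) = sqrt(2334 - 2546) = sqrt(-212) = 2*I*sqrt(53)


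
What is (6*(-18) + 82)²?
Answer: 676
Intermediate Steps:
(6*(-18) + 82)² = (-108 + 82)² = (-26)² = 676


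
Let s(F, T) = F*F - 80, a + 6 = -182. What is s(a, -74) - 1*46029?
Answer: -10765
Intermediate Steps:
a = -188 (a = -6 - 182 = -188)
s(F, T) = -80 + F**2 (s(F, T) = F**2 - 80 = -80 + F**2)
s(a, -74) - 1*46029 = (-80 + (-188)**2) - 1*46029 = (-80 + 35344) - 46029 = 35264 - 46029 = -10765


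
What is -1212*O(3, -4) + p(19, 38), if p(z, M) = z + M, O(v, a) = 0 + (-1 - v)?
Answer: 4905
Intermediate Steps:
O(v, a) = -1 - v
p(z, M) = M + z
-1212*O(3, -4) + p(19, 38) = -1212*(-1 - 1*3) + (38 + 19) = -1212*(-1 - 3) + 57 = -1212*(-4) + 57 = 4848 + 57 = 4905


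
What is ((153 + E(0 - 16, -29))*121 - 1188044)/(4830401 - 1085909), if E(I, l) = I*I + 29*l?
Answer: -310079/936123 ≈ -0.33124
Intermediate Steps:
E(I, l) = I² + 29*l
((153 + E(0 - 16, -29))*121 - 1188044)/(4830401 - 1085909) = ((153 + ((0 - 16)² + 29*(-29)))*121 - 1188044)/(4830401 - 1085909) = ((153 + ((-16)² - 841))*121 - 1188044)/3744492 = ((153 + (256 - 841))*121 - 1188044)*(1/3744492) = ((153 - 585)*121 - 1188044)*(1/3744492) = (-432*121 - 1188044)*(1/3744492) = (-52272 - 1188044)*(1/3744492) = -1240316*1/3744492 = -310079/936123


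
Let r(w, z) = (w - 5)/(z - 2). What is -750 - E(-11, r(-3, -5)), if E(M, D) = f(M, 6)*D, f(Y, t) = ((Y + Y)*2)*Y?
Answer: -9122/7 ≈ -1303.1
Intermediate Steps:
r(w, z) = (-5 + w)/(-2 + z)
f(Y, t) = 4*Y**2 (f(Y, t) = ((2*Y)*2)*Y = (4*Y)*Y = 4*Y**2)
E(M, D) = 4*D*M**2 (E(M, D) = (4*M**2)*D = 4*D*M**2)
-750 - E(-11, r(-3, -5)) = -750 - 4*(-5 - 3)/(-2 - 5)*(-11)**2 = -750 - 4*-8/(-7)*121 = -750 - 4*(-1/7*(-8))*121 = -750 - 4*8*121/7 = -750 - 1*3872/7 = -750 - 3872/7 = -9122/7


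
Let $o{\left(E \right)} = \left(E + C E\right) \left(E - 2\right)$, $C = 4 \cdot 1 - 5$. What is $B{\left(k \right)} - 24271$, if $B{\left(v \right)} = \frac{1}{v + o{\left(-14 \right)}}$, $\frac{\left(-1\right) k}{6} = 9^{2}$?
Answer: $- \frac{11795707}{486} \approx -24271.0$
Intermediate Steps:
$C = -1$ ($C = 4 - 5 = -1$)
$k = -486$ ($k = - 6 \cdot 9^{2} = \left(-6\right) 81 = -486$)
$o{\left(E \right)} = 0$ ($o{\left(E \right)} = \left(E - E\right) \left(E - 2\right) = 0 \left(-2 + E\right) = 0$)
$B{\left(v \right)} = \frac{1}{v}$ ($B{\left(v \right)} = \frac{1}{v + 0} = \frac{1}{v}$)
$B{\left(k \right)} - 24271 = \frac{1}{-486} - 24271 = - \frac{1}{486} - 24271 = - \frac{11795707}{486}$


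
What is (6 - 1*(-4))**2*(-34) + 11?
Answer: -3389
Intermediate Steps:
(6 - 1*(-4))**2*(-34) + 11 = (6 + 4)**2*(-34) + 11 = 10**2*(-34) + 11 = 100*(-34) + 11 = -3400 + 11 = -3389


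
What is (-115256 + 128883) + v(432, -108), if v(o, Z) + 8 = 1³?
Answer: 13620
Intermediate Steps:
v(o, Z) = -7 (v(o, Z) = -8 + 1³ = -8 + 1 = -7)
(-115256 + 128883) + v(432, -108) = (-115256 + 128883) - 7 = 13627 - 7 = 13620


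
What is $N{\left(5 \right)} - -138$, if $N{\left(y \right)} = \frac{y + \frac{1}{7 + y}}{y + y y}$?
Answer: $\frac{49741}{360} \approx 138.17$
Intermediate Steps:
$N{\left(y \right)} = \frac{y + \frac{1}{7 + y}}{y + y^{2}}$
$N{\left(5 \right)} - -138 = \frac{1 + 5^{2} + 7 \cdot 5}{5 \left(7 + 5^{2} + 8 \cdot 5\right)} - -138 = \frac{1 + 25 + 35}{5 \left(7 + 25 + 40\right)} + 138 = \frac{1}{5} \cdot \frac{1}{72} \cdot 61 + 138 = \frac{61}{360} + 138 = \frac{49741}{360}$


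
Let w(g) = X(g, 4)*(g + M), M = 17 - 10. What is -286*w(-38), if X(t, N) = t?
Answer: -336908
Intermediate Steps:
M = 7
w(g) = g*(7 + g) (w(g) = g*(g + 7) = g*(7 + g))
-286*w(-38) = -(-10868)*(7 - 38) = -(-10868)*(-31) = -286*1178 = -336908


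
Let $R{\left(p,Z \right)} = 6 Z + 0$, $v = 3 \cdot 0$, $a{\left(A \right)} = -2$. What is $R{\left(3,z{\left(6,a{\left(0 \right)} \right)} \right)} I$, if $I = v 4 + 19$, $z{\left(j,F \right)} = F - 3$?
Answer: $-570$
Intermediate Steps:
$v = 0$
$z{\left(j,F \right)} = -3 + F$
$R{\left(p,Z \right)} = 6 Z$
$I = 19$ ($I = 0 \cdot 4 + 19 = 0 + 19 = 19$)
$R{\left(3,z{\left(6,a{\left(0 \right)} \right)} \right)} I = 6 \left(-3 - 2\right) 19 = 6 \left(-5\right) 19 = \left(-30\right) 19 = -570$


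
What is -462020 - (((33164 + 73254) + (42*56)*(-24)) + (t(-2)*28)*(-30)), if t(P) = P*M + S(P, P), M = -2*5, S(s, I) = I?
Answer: -496870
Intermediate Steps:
M = -10
t(P) = -9*P (t(P) = P*(-10) + P = -10*P + P = -9*P)
-462020 - (((33164 + 73254) + (42*56)*(-24)) + (t(-2)*28)*(-30)) = -462020 - (((33164 + 73254) + (42*56)*(-24)) + (-9*(-2)*28)*(-30)) = -462020 - ((106418 + 2352*(-24)) + (18*28)*(-30)) = -462020 - ((106418 - 56448) + 504*(-30)) = -462020 - (49970 - 15120) = -462020 - 1*34850 = -462020 - 34850 = -496870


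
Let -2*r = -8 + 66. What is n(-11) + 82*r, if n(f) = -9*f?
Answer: -2279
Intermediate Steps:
r = -29 (r = -(-8 + 66)/2 = -½*58 = -29)
n(-11) + 82*r = -9*(-11) + 82*(-29) = 99 - 2378 = -2279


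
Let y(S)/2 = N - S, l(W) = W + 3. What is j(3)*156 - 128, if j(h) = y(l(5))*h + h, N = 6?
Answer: -1532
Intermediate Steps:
l(W) = 3 + W
y(S) = 12 - 2*S (y(S) = 2*(6 - S) = 12 - 2*S)
j(h) = -3*h (j(h) = (12 - 2*(3 + 5))*h + h = (12 - 2*8)*h + h = (12 - 16)*h + h = -4*h + h = -3*h)
j(3)*156 - 128 = -3*3*156 - 128 = -9*156 - 128 = -1404 - 128 = -1532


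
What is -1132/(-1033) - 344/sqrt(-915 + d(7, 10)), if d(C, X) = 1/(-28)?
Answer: 1132/1033 + 688*I*sqrt(179347)/25621 ≈ 1.0958 + 11.372*I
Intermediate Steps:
d(C, X) = -1/28
-1132/(-1033) - 344/sqrt(-915 + d(7, 10)) = -1132/(-1033) - 344/sqrt(-915 - 1/28) = -1132*(-1/1033) - 344*(-2*I*sqrt(179347)/25621) = 1132/1033 - 344*(-2*I*sqrt(179347)/25621) = 1132/1033 - (-688)*I*sqrt(179347)/25621 = 1132/1033 + 688*I*sqrt(179347)/25621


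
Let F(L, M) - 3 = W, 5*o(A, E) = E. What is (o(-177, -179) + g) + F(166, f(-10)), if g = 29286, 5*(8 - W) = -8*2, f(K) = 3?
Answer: 146322/5 ≈ 29264.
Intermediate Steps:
o(A, E) = E/5
W = 56/5 (W = 8 - (-8)*2/5 = 8 - 1/5*(-16) = 8 + 16/5 = 56/5 ≈ 11.200)
F(L, M) = 71/5 (F(L, M) = 3 + 56/5 = 71/5)
(o(-177, -179) + g) + F(166, f(-10)) = ((1/5)*(-179) + 29286) + 71/5 = (-179/5 + 29286) + 71/5 = 146251/5 + 71/5 = 146322/5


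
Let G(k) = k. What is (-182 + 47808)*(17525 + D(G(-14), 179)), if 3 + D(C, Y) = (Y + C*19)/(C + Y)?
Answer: 45896271306/55 ≈ 8.3448e+8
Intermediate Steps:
D(C, Y) = -3 + (Y + 19*C)/(C + Y) (D(C, Y) = -3 + (Y + C*19)/(C + Y) = -3 + (Y + 19*C)/(C + Y))
(-182 + 47808)*(17525 + D(G(-14), 179)) = (-182 + 47808)*(17525 + 2*(-1*179 + 8*(-14))/(-14 + 179)) = 47626*(17525 + 2*(-179 - 112)/165) = 47626*(17525 + 2*(1/165)*(-291)) = 47626*(17525 - 194/55) = 47626*(963681/55) = 45896271306/55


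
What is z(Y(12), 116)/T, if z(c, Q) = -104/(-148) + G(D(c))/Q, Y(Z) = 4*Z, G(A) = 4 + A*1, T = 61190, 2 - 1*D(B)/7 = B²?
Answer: -296527/131313740 ≈ -0.0022582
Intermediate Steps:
D(B) = 14 - 7*B²
G(A) = 4 + A
z(c, Q) = 26/37 + (18 - 7*c²)/Q (z(c, Q) = -104/(-148) + (4 + (14 - 7*c²))/Q = -104*(-1/148) + (18 - 7*c²)/Q = 26/37 + (18 - 7*c²)/Q)
z(Y(12), 116)/T = ((1/37)*(666 - 259*(4*12)² + 26*116)/116)/61190 = ((1/37)*(1/116)*(666 - 259*48² + 3016))*(1/61190) = ((1/37)*(1/116)*(666 - 259*2304 + 3016))*(1/61190) = ((1/37)*(1/116)*(666 - 596736 + 3016))*(1/61190) = ((1/37)*(1/116)*(-593054))*(1/61190) = -296527/2146*1/61190 = -296527/131313740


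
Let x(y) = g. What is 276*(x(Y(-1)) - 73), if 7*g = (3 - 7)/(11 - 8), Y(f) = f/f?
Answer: -141404/7 ≈ -20201.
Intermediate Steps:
Y(f) = 1
g = -4/21 (g = ((3 - 7)/(11 - 8))/7 = (-4/3)/7 = (-4*1/3)/7 = (1/7)*(-4/3) = -4/21 ≈ -0.19048)
x(y) = -4/21
276*(x(Y(-1)) - 73) = 276*(-4/21 - 73) = 276*(-1537/21) = -141404/7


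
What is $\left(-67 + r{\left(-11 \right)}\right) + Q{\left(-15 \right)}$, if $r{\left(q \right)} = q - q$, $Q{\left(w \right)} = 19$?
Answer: $-48$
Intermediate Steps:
$r{\left(q \right)} = 0$
$\left(-67 + r{\left(-11 \right)}\right) + Q{\left(-15 \right)} = \left(-67 + 0\right) + 19 = -67 + 19 = -48$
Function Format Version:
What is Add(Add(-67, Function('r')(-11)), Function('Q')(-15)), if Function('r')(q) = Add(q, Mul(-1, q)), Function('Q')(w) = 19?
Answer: -48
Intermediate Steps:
Function('r')(q) = 0
Add(Add(-67, Function('r')(-11)), Function('Q')(-15)) = Add(Add(-67, 0), 19) = Add(-67, 19) = -48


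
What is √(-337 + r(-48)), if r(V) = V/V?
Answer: 4*I*√21 ≈ 18.33*I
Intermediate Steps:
r(V) = 1
√(-337 + r(-48)) = √(-337 + 1) = √(-336) = 4*I*√21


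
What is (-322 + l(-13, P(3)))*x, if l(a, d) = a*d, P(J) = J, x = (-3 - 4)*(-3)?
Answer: -7581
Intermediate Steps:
x = 21 (x = -7*(-3) = 21)
(-322 + l(-13, P(3)))*x = (-322 - 13*3)*21 = (-322 - 39)*21 = -361*21 = -7581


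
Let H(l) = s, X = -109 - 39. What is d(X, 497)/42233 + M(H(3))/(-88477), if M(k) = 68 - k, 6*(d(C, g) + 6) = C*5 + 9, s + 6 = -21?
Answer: -91934669/22419894846 ≈ -0.0041006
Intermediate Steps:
X = -148
s = -27 (s = -6 - 21 = -27)
d(C, g) = -9/2 + 5*C/6 (d(C, g) = -6 + (C*5 + 9)/6 = -6 + (5*C + 9)/6 = -6 + (9 + 5*C)/6 = -6 + (3/2 + 5*C/6) = -9/2 + 5*C/6)
H(l) = -27
d(X, 497)/42233 + M(H(3))/(-88477) = (-9/2 + (⅚)*(-148))/42233 + (68 - 1*(-27))/(-88477) = (-9/2 - 370/3)*(1/42233) + (68 + 27)*(-1/88477) = -767/6*1/42233 + 95*(-1/88477) = -767/253398 - 95/88477 = -91934669/22419894846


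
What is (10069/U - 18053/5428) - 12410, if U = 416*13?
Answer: -91083464983/7338656 ≈ -12411.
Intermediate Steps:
U = 5408
(10069/U - 18053/5428) - 12410 = (10069/5408 - 18053/5428) - 12410 = -10744023/7338656 - 12410 = -91083464983/7338656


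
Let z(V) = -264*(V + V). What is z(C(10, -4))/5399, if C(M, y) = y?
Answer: 2112/5399 ≈ 0.39118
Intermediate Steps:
z(V) = -528*V
z(C(10, -4))/5399 = -528*(-4)/5399 = 2112*(1/5399) = 2112/5399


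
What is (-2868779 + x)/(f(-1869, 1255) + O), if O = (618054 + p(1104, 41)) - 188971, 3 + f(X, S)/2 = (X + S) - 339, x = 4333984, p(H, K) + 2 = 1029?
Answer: 1465205/428198 ≈ 3.4218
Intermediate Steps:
p(H, K) = 1027 (p(H, K) = -2 + 1029 = 1027)
f(X, S) = -684 + 2*S + 2*X (f(X, S) = -6 + 2*((X + S) - 339) = -6 + 2*((S + X) - 339) = -6 + 2*(-339 + S + X) = -6 + (-678 + 2*S + 2*X) = -684 + 2*S + 2*X)
O = 430110 (O = (618054 + 1027) - 188971 = 619081 - 188971 = 430110)
(-2868779 + x)/(f(-1869, 1255) + O) = (-2868779 + 4333984)/((-684 + 2*1255 + 2*(-1869)) + 430110) = 1465205/((-684 + 2510 - 3738) + 430110) = 1465205/(-1912 + 430110) = 1465205/428198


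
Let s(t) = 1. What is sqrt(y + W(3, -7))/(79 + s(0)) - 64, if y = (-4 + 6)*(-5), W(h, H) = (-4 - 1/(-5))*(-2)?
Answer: -64 + I*sqrt(15)/200 ≈ -64.0 + 0.019365*I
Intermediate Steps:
W(h, H) = 38/5 (W(h, H) = (-4 - 1*(-1/5))*(-2) = (-4 + 1/5)*(-2) = -19/5*(-2) = 38/5)
y = -10 (y = 2*(-5) = -10)
sqrt(y + W(3, -7))/(79 + s(0)) - 64 = sqrt(-10 + 38/5)/(79 + 1) - 64 = sqrt(-12/5)/80 - 64 = (2*I*sqrt(15)/5)*(1/80) - 64 = I*sqrt(15)/200 - 64 = -64 + I*sqrt(15)/200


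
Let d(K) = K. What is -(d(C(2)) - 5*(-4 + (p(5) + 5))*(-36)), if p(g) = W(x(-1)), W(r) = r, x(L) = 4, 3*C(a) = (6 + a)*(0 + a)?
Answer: -2716/3 ≈ -905.33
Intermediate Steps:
C(a) = a*(6 + a)/3 (C(a) = ((6 + a)*(0 + a))/3 = ((6 + a)*a)/3 = (a*(6 + a))/3 = a*(6 + a)/3)
p(g) = 4
-(d(C(2)) - 5*(-4 + (p(5) + 5))*(-36)) = -((⅓)*2*(6 + 2) - 5*(-4 + (4 + 5))*(-36)) = -((⅓)*2*8 - 5*(-4 + 9)*(-36)) = -(16/3 - 5*5*(-36)) = -(16/3 - 25*(-36)) = -(16/3 + 900) = -1*2716/3 = -2716/3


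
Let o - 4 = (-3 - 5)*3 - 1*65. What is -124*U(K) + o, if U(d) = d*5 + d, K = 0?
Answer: -85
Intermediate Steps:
U(d) = 6*d (U(d) = 5*d + d = 6*d)
o = -85 (o = 4 + ((-3 - 5)*3 - 1*65) = 4 + (-8*3 - 65) = 4 + (-24 - 65) = 4 - 89 = -85)
-124*U(K) + o = -744*0 - 85 = -124*0 - 85 = 0 - 85 = -85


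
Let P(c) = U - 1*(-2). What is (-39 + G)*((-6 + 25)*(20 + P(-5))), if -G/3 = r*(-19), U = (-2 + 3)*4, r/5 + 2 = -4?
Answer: -864006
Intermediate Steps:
r = -30 (r = -10 + 5*(-4) = -10 - 20 = -30)
U = 4 (U = 1*4 = 4)
G = -1710 (G = -(-90)*(-19) = -3*570 = -1710)
P(c) = 6 (P(c) = 4 - 1*(-2) = 4 + 2 = 6)
(-39 + G)*((-6 + 25)*(20 + P(-5))) = (-39 - 1710)*((-6 + 25)*(20 + 6)) = -33231*26 = -1749*494 = -864006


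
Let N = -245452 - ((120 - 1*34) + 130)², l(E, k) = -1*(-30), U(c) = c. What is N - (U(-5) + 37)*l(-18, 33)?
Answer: -293068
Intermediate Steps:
l(E, k) = 30
N = -292108 (N = -245452 - ((120 - 34) + 130)² = -245452 - (86 + 130)² = -245452 - 1*216² = -245452 - 1*46656 = -245452 - 46656 = -292108)
N - (U(-5) + 37)*l(-18, 33) = -292108 - (-5 + 37)*30 = -292108 - 32*30 = -292108 - 1*960 = -292108 - 960 = -293068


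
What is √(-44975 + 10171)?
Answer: 2*I*√8701 ≈ 186.56*I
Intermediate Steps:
√(-44975 + 10171) = √(-34804) = 2*I*√8701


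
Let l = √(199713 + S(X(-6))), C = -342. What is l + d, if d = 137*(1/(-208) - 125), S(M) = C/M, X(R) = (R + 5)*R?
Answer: -3562137/208 + 6*√5546 ≈ -16679.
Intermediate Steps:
X(R) = R*(5 + R) (X(R) = (5 + R)*R = R*(5 + R))
S(M) = -342/M
d = -3562137/208 (d = 137*(-1/208 - 125) = 137*(-26001/208) = -3562137/208 ≈ -17126.)
l = 6*√5546 (l = √(199713 - 342*(-1/(6*(5 - 6)))) = √(199713 - 342/((-6*(-1)))) = √(199713 - 342/6) = √(199713 - 342*⅙) = √(199713 - 57) = √199656 = 6*√5546 ≈ 446.83)
l + d = 6*√5546 - 3562137/208 = -3562137/208 + 6*√5546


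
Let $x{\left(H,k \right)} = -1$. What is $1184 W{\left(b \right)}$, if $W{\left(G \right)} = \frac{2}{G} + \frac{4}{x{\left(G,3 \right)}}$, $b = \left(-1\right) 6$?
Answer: $- \frac{15392}{3} \approx -5130.7$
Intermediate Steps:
$b = -6$
$W{\left(G \right)} = -4 + \frac{2}{G}$ ($W{\left(G \right)} = \frac{2}{G} + \frac{4}{-1} = \frac{2}{G} + 4 \left(-1\right) = \frac{2}{G} - 4 = -4 + \frac{2}{G}$)
$1184 W{\left(b \right)} = 1184 \left(-4 + \frac{2}{-6}\right) = 1184 \left(-4 + 2 \left(- \frac{1}{6}\right)\right) = 1184 \left(-4 - \frac{1}{3}\right) = 1184 \left(- \frac{13}{3}\right) = - \frac{15392}{3}$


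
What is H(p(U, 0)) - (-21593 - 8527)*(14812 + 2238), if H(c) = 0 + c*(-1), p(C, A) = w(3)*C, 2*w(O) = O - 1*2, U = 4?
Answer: 513545998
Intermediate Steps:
w(O) = -1 + O/2 (w(O) = (O - 1*2)/2 = (O - 2)/2 = (-2 + O)/2 = -1 + O/2)
p(C, A) = C/2 (p(C, A) = (-1 + (½)*3)*C = (-1 + 3/2)*C = C/2)
H(c) = -c (H(c) = 0 - c = -c)
H(p(U, 0)) - (-21593 - 8527)*(14812 + 2238) = -4/2 - (-21593 - 8527)*(14812 + 2238) = -1*2 - (-30120)*17050 = -2 - 1*(-513546000) = -2 + 513546000 = 513545998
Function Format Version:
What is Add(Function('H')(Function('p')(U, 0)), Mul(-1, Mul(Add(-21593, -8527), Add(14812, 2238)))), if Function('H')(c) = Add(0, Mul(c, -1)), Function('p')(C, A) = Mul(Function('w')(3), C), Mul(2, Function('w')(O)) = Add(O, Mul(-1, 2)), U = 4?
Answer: 513545998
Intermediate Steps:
Function('w')(O) = Add(-1, Mul(Rational(1, 2), O)) (Function('w')(O) = Mul(Rational(1, 2), Add(O, Mul(-1, 2))) = Mul(Rational(1, 2), Add(O, -2)) = Mul(Rational(1, 2), Add(-2, O)) = Add(-1, Mul(Rational(1, 2), O)))
Function('p')(C, A) = Mul(Rational(1, 2), C) (Function('p')(C, A) = Mul(Add(-1, Mul(Rational(1, 2), 3)), C) = Mul(Add(-1, Rational(3, 2)), C) = Mul(Rational(1, 2), C))
Function('H')(c) = Mul(-1, c) (Function('H')(c) = Add(0, Mul(-1, c)) = Mul(-1, c))
Add(Function('H')(Function('p')(U, 0)), Mul(-1, Mul(Add(-21593, -8527), Add(14812, 2238)))) = Add(Mul(-1, Mul(Rational(1, 2), 4)), Mul(-1, Mul(Add(-21593, -8527), Add(14812, 2238)))) = Add(Mul(-1, 2), Mul(-1, Mul(-30120, 17050))) = Add(-2, Mul(-1, -513546000)) = Add(-2, 513546000) = 513545998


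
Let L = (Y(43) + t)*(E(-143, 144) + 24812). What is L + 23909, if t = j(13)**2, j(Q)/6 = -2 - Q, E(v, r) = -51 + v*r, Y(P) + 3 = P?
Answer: 33959569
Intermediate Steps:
Y(P) = -3 + P
E(v, r) = -51 + r*v
j(Q) = -12 - 6*Q (j(Q) = 6*(-2 - Q) = -12 - 6*Q)
t = 8100 (t = (-12 - 6*13)**2 = (-12 - 78)**2 = (-90)**2 = 8100)
L = 33935660 (L = ((-3 + 43) + 8100)*((-51 + 144*(-143)) + 24812) = (40 + 8100)*((-51 - 20592) + 24812) = 8140*(-20643 + 24812) = 8140*4169 = 33935660)
L + 23909 = 33935660 + 23909 = 33959569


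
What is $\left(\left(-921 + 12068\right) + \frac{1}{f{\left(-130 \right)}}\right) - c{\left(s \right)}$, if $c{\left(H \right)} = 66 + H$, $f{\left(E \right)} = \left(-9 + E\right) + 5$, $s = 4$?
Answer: $\frac{1484317}{134} \approx 11077.0$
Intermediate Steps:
$f{\left(E \right)} = -4 + E$
$\left(\left(-921 + 12068\right) + \frac{1}{f{\left(-130 \right)}}\right) - c{\left(s \right)} = \left(\left(-921 + 12068\right) + \frac{1}{-4 - 130}\right) - \left(66 + 4\right) = \left(11147 + \frac{1}{-134}\right) - 70 = \left(11147 - \frac{1}{134}\right) - 70 = \frac{1493697}{134} - 70 = \frac{1484317}{134}$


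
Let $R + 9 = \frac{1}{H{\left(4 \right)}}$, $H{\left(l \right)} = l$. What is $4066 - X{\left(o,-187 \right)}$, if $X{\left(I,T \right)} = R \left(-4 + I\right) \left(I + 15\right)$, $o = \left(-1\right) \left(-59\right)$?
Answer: $\frac{79357}{2} \approx 39679.0$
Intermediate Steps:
$R = - \frac{35}{4}$ ($R = -9 + \frac{1}{4} = - \frac{35}{4} \approx -8.75$)
$o = 59$
$X{\left(I,T \right)} = - \frac{35 \left(-4 + I\right) \left(15 + I\right)}{4}$ ($X{\left(I,T \right)} = - \frac{35 \left(-4 + I\right) \left(I + 15\right)}{4} = - \frac{35 \left(-4 + I\right) \left(15 + I\right)}{4}$)
$4066 - X{\left(o,-187 \right)} = 4066 - \left(525 - \frac{22715}{4} - \frac{35 \cdot 59^{2}}{4}\right) = 4066 - \left(525 - \frac{22715}{4} - \frac{121835}{4}\right) = 4066 - - \frac{71225}{2} = 4066 + \frac{71225}{2} = \frac{79357}{2}$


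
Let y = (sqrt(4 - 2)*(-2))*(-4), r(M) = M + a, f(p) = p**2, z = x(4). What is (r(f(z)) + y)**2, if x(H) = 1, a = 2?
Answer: 137 + 48*sqrt(2) ≈ 204.88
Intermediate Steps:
z = 1
r(M) = 2 + M (r(M) = M + 2 = 2 + M)
y = 8*sqrt(2) (y = (sqrt(2)*(-2))*(-4) = -2*sqrt(2)*(-4) = 8*sqrt(2) ≈ 11.314)
(r(f(z)) + y)**2 = ((2 + 1**2) + 8*sqrt(2))**2 = ((2 + 1) + 8*sqrt(2))**2 = (3 + 8*sqrt(2))**2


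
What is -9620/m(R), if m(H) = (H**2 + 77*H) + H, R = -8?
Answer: 481/28 ≈ 17.179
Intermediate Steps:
m(H) = H**2 + 78*H
-9620/m(R) = -9620*(-1/(8*(78 - 8))) = -9620/((-8*70)) = -9620/(-560) = -9620*(-1/560) = 481/28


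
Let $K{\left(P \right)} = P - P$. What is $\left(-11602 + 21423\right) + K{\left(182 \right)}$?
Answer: $9821$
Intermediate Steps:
$K{\left(P \right)} = 0$
$\left(-11602 + 21423\right) + K{\left(182 \right)} = \left(-11602 + 21423\right) + 0 = 9821 + 0 = 9821$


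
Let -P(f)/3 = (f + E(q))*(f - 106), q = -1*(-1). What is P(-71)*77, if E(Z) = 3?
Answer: -2780316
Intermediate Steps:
q = 1
P(f) = -3*(-106 + f)*(3 + f) (P(f) = -3*(f + 3)*(f - 106) = -3*(3 + f)*(-106 + f) = -3*(-106 + f)*(3 + f))
P(-71)*77 = (954 - 3*(-71)**2 + 309*(-71))*77 = (954 - 3*5041 - 21939)*77 = (954 - 15123 - 21939)*77 = -36108*77 = -2780316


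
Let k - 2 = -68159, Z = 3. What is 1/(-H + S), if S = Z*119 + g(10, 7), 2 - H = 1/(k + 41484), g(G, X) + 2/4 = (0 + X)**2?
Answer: 53346/21525109 ≈ 0.0024783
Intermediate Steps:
g(G, X) = -1/2 + X**2 (g(G, X) = -1/2 + (0 + X)**2 = -1/2 + X**2)
k = -68157 (k = 2 - 68159 = -68157)
H = 53347/26673 (H = 2 - 1/(-68157 + 41484) = 2 - 1/(-26673) = 2 - 1*(-1/26673) = 2 + 1/26673 = 53347/26673 ≈ 2.0000)
S = 811/2 (S = 3*119 + (-1/2 + 7**2) = 357 + (-1/2 + 49) = 357 + 97/2 = 811/2 ≈ 405.50)
1/(-H + S) = 1/(-1*53347/26673 + 811/2) = 1/(-53347/26673 + 811/2) = 1/(21525109/53346) = 53346/21525109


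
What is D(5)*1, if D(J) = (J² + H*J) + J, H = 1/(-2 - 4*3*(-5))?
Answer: 1745/58 ≈ 30.086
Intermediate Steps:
H = 1/58 (H = 1/(-2 - 12*(-5)) = 1/(-2 + 60) = 1/58 ≈ 0.017241)
D(J) = J² + 59*J/58 (D(J) = (J² + J/58) + J = J² + 59*J/58)
D(5)*1 = ((1/58)*5*(59 + 58*5))*1 = ((1/58)*5*(59 + 290))*1 = ((1/58)*5*349)*1 = (1745/58)*1 = 1745/58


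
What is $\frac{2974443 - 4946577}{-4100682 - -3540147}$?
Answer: $\frac{657378}{186845} \approx 3.5183$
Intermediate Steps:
$\frac{2974443 - 4946577}{-4100682 - -3540147} = - \frac{1972134}{-4100682 + 3540147} = - \frac{1972134}{-560535} = \left(-1972134\right) \left(- \frac{1}{560535}\right) = \frac{657378}{186845}$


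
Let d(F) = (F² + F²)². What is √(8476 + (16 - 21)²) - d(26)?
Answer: -1827904 + √8501 ≈ -1.8278e+6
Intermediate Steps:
d(F) = 4*F⁴ (d(F) = (2*F²)² = 4*F⁴)
√(8476 + (16 - 21)²) - d(26) = √(8476 + (16 - 21)²) - 4*26⁴ = √(8476 + (-5)²) - 4*456976 = √(8476 + 25) - 1*1827904 = √8501 - 1827904 = -1827904 + √8501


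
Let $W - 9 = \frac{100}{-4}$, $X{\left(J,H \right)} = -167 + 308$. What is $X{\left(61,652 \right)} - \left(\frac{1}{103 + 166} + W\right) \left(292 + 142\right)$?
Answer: $\frac{1905431}{269} \approx 7083.4$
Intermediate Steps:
$X{\left(J,H \right)} = 141$
$W = -16$ ($W = 9 + \frac{100}{-4} = 9 + 100 \left(- \frac{1}{4}\right) = 9 - 25 = -16$)
$X{\left(61,652 \right)} - \left(\frac{1}{103 + 166} + W\right) \left(292 + 142\right) = 141 - \left(\frac{1}{103 + 166} - 16\right) \left(292 + 142\right) = 141 - \left(\frac{1}{269} - 16\right) 434 = 141 - \left(- \frac{4303}{269}\right) 434 = 141 - - \frac{1867502}{269} = 141 + \frac{1867502}{269} = \frac{1905431}{269}$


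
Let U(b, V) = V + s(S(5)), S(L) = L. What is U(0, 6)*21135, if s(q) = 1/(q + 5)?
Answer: 257847/2 ≈ 1.2892e+5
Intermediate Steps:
s(q) = 1/(5 + q)
U(b, V) = ⅒ + V (U(b, V) = V + 1/(5 + 5) = V + 1/10 = V + ⅒ = ⅒ + V)
U(0, 6)*21135 = (⅒ + 6)*21135 = (61/10)*21135 = 257847/2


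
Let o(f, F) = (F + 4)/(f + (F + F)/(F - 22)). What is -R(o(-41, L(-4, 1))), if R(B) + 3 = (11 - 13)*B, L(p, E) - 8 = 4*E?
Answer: 491/217 ≈ 2.2627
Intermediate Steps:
L(p, E) = 8 + 4*E
o(f, F) = (4 + F)/(f + 2*F/(-22 + F)) (o(f, F) = (4 + F)/(f + (2*F)/(-22 + F)) = (4 + F)/(f + 2*F/(-22 + F)))
R(B) = -3 - 2*B (R(B) = -3 + (11 - 13)*B = -3 - 2*B)
-R(o(-41, L(-4, 1))) = -(-3 - 2*(-88 + (8 + 4*1)² - 18*(8 + 4*1))/(-22*(-41) + 2*(8 + 4*1) + (8 + 4*1)*(-41))) = -(-3 - 2*(-88 + (8 + 4)² - 18*(8 + 4))/(902 + 2*(8 + 4) + (8 + 4)*(-41))) = -(-3 - 2*(-88 + 12² - 18*12)/(902 + 2*12 + 12*(-41))) = -(-3 - 2*(-88 + 144 - 216)/(902 + 24 - 492)) = -(-3 - 2*(-160)/434) = -(-3 - (-160)/217) = -(-3 - 2*(-80/217)) = -(-3 + 160/217) = -1*(-491/217) = 491/217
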